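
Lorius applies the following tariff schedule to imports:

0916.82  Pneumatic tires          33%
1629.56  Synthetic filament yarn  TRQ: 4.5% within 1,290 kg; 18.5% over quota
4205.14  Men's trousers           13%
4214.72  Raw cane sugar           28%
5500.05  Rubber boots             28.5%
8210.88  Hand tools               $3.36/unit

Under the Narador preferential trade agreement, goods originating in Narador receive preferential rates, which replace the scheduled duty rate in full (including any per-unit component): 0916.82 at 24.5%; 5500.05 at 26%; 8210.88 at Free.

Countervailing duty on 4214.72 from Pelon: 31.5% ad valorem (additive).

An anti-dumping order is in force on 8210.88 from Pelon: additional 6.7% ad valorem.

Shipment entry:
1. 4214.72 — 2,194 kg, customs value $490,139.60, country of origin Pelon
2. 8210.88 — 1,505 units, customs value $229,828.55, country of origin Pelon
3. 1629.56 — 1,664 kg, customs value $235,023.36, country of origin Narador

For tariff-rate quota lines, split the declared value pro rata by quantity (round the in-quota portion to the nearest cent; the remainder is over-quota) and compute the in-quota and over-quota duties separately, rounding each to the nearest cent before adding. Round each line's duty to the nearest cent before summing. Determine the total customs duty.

$330,059.75

Line 1 (4214.72, Pelon, 2,194 kg, $490,139.60):
Base rate for 4214.72 is 28%.
Additional duty on 4214.72 from Pelon: +31.5%. Applied ad valorem rate: 28% + 31.5% = 59.5%.
Duty = $490,139.60 × 59.5% = $291,633.06.
Line 2 (8210.88, Pelon, 1,505 units, $229,828.55):
Base rate for 8210.88 is $3.36/unit.
8210.88 has an FTA preferential rate, but origin Pelon is not Narador; base rate stands.
Additional duty on 8210.88 from Pelon: +6.7% ad valorem. Applied ad valorem rate = 6.7%.
Duty = $229,828.55 × 6.7% + 1,505 × $3.36 = $20,455.31.
Line 3 (1629.56, Narador, 1,664 kg, $235,023.36):
Code 1629.56 is under a tariff-rate quota (threshold 1,290 kg). In-quota: 1,290 kg at 4.5%; over-quota: 374 kg at 18.5%.
Pro-rata value split: in-quota = $235,023.36 × 1,290/1,664 = $182,199.60; over-quota = $235,023.36 − $182,199.60 = $52,823.76.
In-quota duty = $182,199.60 × 4.5% = $8,198.98. Over-quota duty = $52,823.76 × 18.5% = $9,772.40.
Line duty = $8,198.98 + $9,772.40 = $17,971.38.
Total = $291,633.06 + $20,455.31 + $17,971.38 = $330,059.75.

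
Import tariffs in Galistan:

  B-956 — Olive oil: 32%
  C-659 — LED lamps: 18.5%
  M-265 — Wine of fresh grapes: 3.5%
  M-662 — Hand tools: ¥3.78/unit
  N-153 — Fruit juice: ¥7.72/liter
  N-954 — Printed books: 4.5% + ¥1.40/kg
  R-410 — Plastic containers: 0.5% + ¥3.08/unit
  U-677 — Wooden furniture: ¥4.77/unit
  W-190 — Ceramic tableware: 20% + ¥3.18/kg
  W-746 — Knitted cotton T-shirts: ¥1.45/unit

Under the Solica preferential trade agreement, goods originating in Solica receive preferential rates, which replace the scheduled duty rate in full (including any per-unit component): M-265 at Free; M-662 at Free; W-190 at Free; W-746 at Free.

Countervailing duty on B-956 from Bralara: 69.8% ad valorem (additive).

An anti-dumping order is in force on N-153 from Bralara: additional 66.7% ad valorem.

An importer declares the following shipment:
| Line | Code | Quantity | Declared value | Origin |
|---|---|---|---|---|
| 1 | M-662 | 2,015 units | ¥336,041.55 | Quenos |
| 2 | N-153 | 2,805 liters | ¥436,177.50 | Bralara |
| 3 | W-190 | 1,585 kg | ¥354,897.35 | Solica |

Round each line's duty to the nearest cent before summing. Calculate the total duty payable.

¥320,201.69

Line 1 (M-662, Quenos, 2,015 units, ¥336,041.55):
Base rate for M-662 is ¥3.78/unit.
M-662 has an FTA preferential rate, but origin Quenos is not Solica; base rate stands.
Duty = 2,015 × ¥3.78 = ¥7,616.70.
Line 2 (N-153, Bralara, 2,805 liters, ¥436,177.50):
Base rate for N-153 is ¥7.72/liter.
Additional duty on N-153 from Bralara: +66.7% ad valorem. Applied ad valorem rate = 66.7%.
Duty = ¥436,177.50 × 66.7% + 2,805 × ¥7.72 = ¥312,584.99.
Line 3 (W-190, Solica, 1,585 kg, ¥354,897.35):
Base rate for W-190 is 20% + ¥3.18/kg.
Origin Solica qualifies under the Galistan–Solica agreement and W-190 is covered: preferential rate Free applies instead.
Duty = ¥354,897.35 × 0% = ¥0.00.
Total = ¥7,616.70 + ¥312,584.99 + ¥0.00 = ¥320,201.69.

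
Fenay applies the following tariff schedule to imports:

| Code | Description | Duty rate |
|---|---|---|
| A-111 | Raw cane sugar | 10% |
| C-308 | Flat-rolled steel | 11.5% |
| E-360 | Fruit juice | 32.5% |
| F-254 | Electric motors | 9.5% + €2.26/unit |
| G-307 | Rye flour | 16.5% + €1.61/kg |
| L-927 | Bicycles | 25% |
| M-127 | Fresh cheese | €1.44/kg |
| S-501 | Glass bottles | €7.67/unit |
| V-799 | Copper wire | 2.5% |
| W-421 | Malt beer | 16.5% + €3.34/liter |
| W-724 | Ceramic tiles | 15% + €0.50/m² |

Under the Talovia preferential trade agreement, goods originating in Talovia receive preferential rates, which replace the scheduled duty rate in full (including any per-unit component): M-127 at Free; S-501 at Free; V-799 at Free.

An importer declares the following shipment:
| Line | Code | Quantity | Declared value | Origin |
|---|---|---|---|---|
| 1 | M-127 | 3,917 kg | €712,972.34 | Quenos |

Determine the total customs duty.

€5,640.48

Line 1 (M-127, Quenos, 3,917 kg, €712,972.34):
Base rate for M-127 is €1.44/kg.
M-127 has an FTA preferential rate, but origin Quenos is not Talovia; base rate stands.
Duty = 3,917 × €1.44 = €5,640.48.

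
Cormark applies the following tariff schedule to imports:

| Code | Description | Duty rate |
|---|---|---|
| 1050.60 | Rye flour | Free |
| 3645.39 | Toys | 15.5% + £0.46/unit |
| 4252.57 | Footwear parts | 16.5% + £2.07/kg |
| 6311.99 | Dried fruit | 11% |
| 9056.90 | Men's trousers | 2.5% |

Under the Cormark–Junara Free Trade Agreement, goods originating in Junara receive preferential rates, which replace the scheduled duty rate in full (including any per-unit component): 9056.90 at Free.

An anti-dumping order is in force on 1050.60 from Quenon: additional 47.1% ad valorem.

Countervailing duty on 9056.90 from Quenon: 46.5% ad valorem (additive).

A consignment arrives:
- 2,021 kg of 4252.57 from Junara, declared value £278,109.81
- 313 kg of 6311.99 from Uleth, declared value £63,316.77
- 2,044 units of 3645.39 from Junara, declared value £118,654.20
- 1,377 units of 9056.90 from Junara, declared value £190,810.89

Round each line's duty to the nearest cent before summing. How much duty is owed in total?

£76,368.07

Line 1 (4252.57, Junara, 2,021 kg, £278,109.81):
Base rate for 4252.57 is 16.5% + £2.07/kg.
Origin Junara is the FTA partner but 4252.57 is not on the preference list; base rate stands.
Duty = £278,109.81 × 16.5% + 2,021 × £2.07 = £50,071.59.
Line 2 (6311.99, Uleth, 313 kg, £63,316.77):
Base rate for 6311.99 is 11%.
Duty = £63,316.77 × 11% = £6,964.84.
Line 3 (3645.39, Junara, 2,044 units, £118,654.20):
Base rate for 3645.39 is 15.5% + £0.46/unit.
Origin Junara is the FTA partner but 3645.39 is not on the preference list; base rate stands.
Duty = £118,654.20 × 15.5% + 2,044 × £0.46 = £19,331.64.
Line 4 (9056.90, Junara, 1,377 units, £190,810.89):
Base rate for 9056.90 is 2.5%.
Origin Junara qualifies under the Cormark–Junara agreement and 9056.90 is covered: preferential rate Free applies instead.
The additional-duty order on 9056.90 targets Quenon, not Junara; it does not apply.
Duty = £190,810.89 × 0% = £0.00.
Total = £50,071.59 + £6,964.84 + £19,331.64 + £0.00 = £76,368.07.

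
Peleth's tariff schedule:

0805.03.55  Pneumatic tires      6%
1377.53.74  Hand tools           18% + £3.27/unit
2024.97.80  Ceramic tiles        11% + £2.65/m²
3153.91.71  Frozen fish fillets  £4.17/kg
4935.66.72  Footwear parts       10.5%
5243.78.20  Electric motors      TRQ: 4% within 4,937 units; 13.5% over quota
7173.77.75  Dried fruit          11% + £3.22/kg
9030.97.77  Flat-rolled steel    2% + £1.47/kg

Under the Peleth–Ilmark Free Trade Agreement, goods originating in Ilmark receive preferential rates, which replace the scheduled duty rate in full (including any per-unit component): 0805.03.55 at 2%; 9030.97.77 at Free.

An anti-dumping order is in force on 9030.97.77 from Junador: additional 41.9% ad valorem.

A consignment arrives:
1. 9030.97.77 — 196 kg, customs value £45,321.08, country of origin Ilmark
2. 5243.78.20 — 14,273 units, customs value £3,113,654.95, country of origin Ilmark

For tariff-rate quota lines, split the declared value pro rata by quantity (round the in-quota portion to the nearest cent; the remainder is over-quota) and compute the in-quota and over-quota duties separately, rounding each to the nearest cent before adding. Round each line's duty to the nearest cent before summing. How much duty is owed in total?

£318,027.79

Line 1 (9030.97.77, Ilmark, 196 kg, £45,321.08):
Base rate for 9030.97.77 is 2% + £1.47/kg.
Origin Ilmark qualifies under the Peleth–Ilmark agreement and 9030.97.77 is covered: preferential rate Free applies instead.
The additional-duty order on 9030.97.77 targets Junador, not Ilmark; it does not apply.
Duty = £45,321.08 × 0% = £0.00.
Line 2 (5243.78.20, Ilmark, 14,273 units, £3,113,654.95):
Code 5243.78.20 is under a tariff-rate quota (threshold 4,937 units). In-quota: 4,937 units at 4%; over-quota: 9,336 units at 13.5%.
Pro-rata value split: in-quota = £3,113,654.95 × 4,937/14,273 = £1,077,006.55; over-quota = £3,113,654.95 − £1,077,006.55 = £2,036,648.40.
In-quota duty = £1,077,006.55 × 4% = £43,080.26. Over-quota duty = £2,036,648.40 × 13.5% = £274,947.53.
Line duty = £43,080.26 + £274,947.53 = £318,027.79.
Total = £0.00 + £318,027.79 = £318,027.79.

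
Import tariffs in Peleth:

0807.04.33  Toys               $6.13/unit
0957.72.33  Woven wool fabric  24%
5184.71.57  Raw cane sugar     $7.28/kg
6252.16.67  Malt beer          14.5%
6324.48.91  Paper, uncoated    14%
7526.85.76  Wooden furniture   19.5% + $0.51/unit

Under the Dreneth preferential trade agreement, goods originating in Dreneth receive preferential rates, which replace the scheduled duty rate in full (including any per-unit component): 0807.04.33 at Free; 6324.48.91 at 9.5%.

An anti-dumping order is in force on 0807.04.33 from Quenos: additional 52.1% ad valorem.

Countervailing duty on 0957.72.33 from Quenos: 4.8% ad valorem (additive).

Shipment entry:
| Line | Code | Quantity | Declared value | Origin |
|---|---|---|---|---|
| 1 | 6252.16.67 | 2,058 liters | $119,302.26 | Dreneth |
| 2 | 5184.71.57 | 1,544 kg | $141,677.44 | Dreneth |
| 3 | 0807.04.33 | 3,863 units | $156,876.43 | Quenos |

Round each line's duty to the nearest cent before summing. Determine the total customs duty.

$133,951.96

Line 1 (6252.16.67, Dreneth, 2,058 liters, $119,302.26):
Base rate for 6252.16.67 is 14.5%.
Origin Dreneth is the FTA partner but 6252.16.67 is not on the preference list; base rate stands.
Duty = $119,302.26 × 14.5% = $17,298.83.
Line 2 (5184.71.57, Dreneth, 1,544 kg, $141,677.44):
Base rate for 5184.71.57 is $7.28/kg.
Origin Dreneth is the FTA partner but 5184.71.57 is not on the preference list; base rate stands.
Duty = 1,544 × $7.28 = $11,240.32.
Line 3 (0807.04.33, Quenos, 3,863 units, $156,876.43):
Base rate for 0807.04.33 is $6.13/unit.
0807.04.33 has an FTA preferential rate, but origin Quenos is not Dreneth; base rate stands.
Additional duty on 0807.04.33 from Quenos: +52.1% ad valorem. Applied ad valorem rate = 52.1%.
Duty = $156,876.43 × 52.1% + 3,863 × $6.13 = $105,412.81.
Total = $17,298.83 + $11,240.32 + $105,412.81 = $133,951.96.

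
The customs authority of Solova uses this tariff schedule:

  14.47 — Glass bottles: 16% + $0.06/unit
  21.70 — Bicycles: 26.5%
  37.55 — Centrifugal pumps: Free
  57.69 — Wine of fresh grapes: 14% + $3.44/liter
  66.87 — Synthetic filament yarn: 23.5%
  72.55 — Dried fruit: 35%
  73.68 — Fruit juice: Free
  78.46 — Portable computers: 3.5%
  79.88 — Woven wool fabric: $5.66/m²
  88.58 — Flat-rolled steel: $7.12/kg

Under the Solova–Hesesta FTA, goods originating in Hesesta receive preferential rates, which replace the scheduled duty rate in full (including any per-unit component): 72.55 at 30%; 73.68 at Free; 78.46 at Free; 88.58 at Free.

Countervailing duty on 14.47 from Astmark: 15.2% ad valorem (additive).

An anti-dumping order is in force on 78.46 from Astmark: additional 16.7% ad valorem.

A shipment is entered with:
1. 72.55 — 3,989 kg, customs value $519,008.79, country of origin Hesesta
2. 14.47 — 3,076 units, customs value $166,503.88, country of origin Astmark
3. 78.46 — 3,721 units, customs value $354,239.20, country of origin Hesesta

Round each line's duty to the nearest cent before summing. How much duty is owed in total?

Line 1 (72.55, Hesesta, 3,989 kg, $519,008.79):
Base rate for 72.55 is 35%.
Origin Hesesta qualifies under the Solova–Hesesta agreement and 72.55 is covered: preferential rate 30% applies instead.
Duty = $519,008.79 × 30% = $155,702.64.
Line 2 (14.47, Astmark, 3,076 units, $166,503.88):
Base rate for 14.47 is 16% + $0.06/unit.
Additional duty on 14.47 from Astmark: +15.2%. Applied ad valorem rate: 16% + 15.2% = 31.2%.
Duty = $166,503.88 × 31.2% + 3,076 × $0.06 = $52,133.77.
Line 3 (78.46, Hesesta, 3,721 units, $354,239.20):
Base rate for 78.46 is 3.5%.
Origin Hesesta qualifies under the Solova–Hesesta agreement and 78.46 is covered: preferential rate Free applies instead.
The additional-duty order on 78.46 targets Astmark, not Hesesta; it does not apply.
Duty = $354,239.20 × 0% = $0.00.
Total = $155,702.64 + $52,133.77 + $0.00 = $207,836.41.

$207,836.41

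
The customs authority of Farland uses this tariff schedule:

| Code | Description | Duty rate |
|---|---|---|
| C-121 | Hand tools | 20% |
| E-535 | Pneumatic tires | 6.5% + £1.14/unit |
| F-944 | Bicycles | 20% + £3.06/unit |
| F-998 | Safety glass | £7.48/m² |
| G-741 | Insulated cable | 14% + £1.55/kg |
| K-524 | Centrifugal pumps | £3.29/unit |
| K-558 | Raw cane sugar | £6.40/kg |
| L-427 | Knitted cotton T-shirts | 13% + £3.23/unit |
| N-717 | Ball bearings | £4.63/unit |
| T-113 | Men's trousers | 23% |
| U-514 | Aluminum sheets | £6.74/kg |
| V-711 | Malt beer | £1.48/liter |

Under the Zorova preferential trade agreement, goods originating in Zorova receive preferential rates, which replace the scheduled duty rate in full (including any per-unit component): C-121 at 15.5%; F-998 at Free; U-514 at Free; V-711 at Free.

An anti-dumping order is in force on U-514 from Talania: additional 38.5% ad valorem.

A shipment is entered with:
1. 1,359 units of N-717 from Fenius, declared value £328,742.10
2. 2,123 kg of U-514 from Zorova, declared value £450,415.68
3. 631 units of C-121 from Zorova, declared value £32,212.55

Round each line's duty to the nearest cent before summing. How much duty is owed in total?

£11,285.12

Line 1 (N-717, Fenius, 1,359 units, £328,742.10):
Base rate for N-717 is £4.63/unit.
Duty = 1,359 × £4.63 = £6,292.17.
Line 2 (U-514, Zorova, 2,123 kg, £450,415.68):
Base rate for U-514 is £6.74/kg.
Origin Zorova qualifies under the Farland–Zorova agreement and U-514 is covered: preferential rate Free applies instead.
The additional-duty order on U-514 targets Talania, not Zorova; it does not apply.
Duty = £450,415.68 × 0% = £0.00.
Line 3 (C-121, Zorova, 631 units, £32,212.55):
Base rate for C-121 is 20%.
Origin Zorova qualifies under the Farland–Zorova agreement and C-121 is covered: preferential rate 15.5% applies instead.
Duty = £32,212.55 × 15.5% = £4,992.95.
Total = £6,292.17 + £0.00 + £4,992.95 = £11,285.12.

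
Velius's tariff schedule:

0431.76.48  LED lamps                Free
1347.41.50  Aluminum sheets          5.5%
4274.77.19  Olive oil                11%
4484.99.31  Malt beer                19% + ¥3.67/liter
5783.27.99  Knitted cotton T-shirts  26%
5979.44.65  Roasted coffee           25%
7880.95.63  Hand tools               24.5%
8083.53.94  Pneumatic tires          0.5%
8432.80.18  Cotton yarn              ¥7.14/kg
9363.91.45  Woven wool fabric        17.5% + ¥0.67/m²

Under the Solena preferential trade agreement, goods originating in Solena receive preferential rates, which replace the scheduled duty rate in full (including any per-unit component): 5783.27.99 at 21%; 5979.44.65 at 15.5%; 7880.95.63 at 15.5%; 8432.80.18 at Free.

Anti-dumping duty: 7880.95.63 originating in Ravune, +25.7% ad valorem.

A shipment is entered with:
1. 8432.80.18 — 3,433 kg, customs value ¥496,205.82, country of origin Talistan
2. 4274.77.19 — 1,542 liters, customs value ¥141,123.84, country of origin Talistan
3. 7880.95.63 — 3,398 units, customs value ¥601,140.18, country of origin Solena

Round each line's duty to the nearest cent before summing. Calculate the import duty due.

Line 1 (8432.80.18, Talistan, 3,433 kg, ¥496,205.82):
Base rate for 8432.80.18 is ¥7.14/kg.
8432.80.18 has an FTA preferential rate, but origin Talistan is not Solena; base rate stands.
Duty = 3,433 × ¥7.14 = ¥24,511.62.
Line 2 (4274.77.19, Talistan, 1,542 liters, ¥141,123.84):
Base rate for 4274.77.19 is 11%.
Duty = ¥141,123.84 × 11% = ¥15,523.62.
Line 3 (7880.95.63, Solena, 3,398 units, ¥601,140.18):
Base rate for 7880.95.63 is 24.5%.
Origin Solena qualifies under the Velius–Solena agreement and 7880.95.63 is covered: preferential rate 15.5% applies instead.
The additional-duty order on 7880.95.63 targets Ravune, not Solena; it does not apply.
Duty = ¥601,140.18 × 15.5% = ¥93,176.73.
Total = ¥24,511.62 + ¥15,523.62 + ¥93,176.73 = ¥133,211.97.

¥133,211.97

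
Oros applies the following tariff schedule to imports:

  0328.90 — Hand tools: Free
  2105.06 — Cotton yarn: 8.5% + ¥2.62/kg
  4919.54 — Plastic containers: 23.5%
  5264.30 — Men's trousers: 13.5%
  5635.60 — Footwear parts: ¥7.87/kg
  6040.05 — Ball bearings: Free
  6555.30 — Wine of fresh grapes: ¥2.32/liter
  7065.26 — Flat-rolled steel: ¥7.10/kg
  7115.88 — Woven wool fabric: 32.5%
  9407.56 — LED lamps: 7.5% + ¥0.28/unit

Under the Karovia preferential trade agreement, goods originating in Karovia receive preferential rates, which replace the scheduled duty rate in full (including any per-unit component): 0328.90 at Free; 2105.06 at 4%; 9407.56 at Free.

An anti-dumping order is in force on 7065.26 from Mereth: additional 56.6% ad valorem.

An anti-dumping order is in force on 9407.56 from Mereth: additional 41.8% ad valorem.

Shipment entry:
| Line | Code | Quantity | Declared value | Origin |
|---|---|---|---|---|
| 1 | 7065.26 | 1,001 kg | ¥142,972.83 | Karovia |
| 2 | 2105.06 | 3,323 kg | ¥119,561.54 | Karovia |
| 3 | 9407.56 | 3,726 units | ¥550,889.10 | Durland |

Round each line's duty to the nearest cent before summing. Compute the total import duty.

Line 1 (7065.26, Karovia, 1,001 kg, ¥142,972.83):
Base rate for 7065.26 is ¥7.10/kg.
Origin Karovia is the FTA partner but 7065.26 is not on the preference list; base rate stands.
The additional-duty order on 7065.26 targets Mereth, not Karovia; it does not apply.
Duty = 1,001 × ¥7.10 = ¥7,107.10.
Line 2 (2105.06, Karovia, 3,323 kg, ¥119,561.54):
Base rate for 2105.06 is 8.5% + ¥2.62/kg.
Origin Karovia qualifies under the Oros–Karovia agreement and 2105.06 is covered: preferential rate 4% applies instead.
Duty = ¥119,561.54 × 4% = ¥4,782.46.
Line 3 (9407.56, Durland, 3,726 units, ¥550,889.10):
Base rate for 9407.56 is 7.5% + ¥0.28/unit.
9407.56 has an FTA preferential rate, but origin Durland is not Karovia; base rate stands.
The additional-duty order on 9407.56 targets Mereth, not Durland; it does not apply.
Duty = ¥550,889.10 × 7.5% + 3,726 × ¥0.28 = ¥42,359.96.
Total = ¥7,107.10 + ¥4,782.46 + ¥42,359.96 = ¥54,249.52.

¥54,249.52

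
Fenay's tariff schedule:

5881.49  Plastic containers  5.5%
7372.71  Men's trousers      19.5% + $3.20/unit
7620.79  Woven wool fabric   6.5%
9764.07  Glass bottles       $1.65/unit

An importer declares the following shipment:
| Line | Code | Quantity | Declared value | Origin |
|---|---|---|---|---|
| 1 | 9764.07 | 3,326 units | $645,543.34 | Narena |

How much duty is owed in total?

$5,487.90

Line 1 (9764.07, Narena, 3,326 units, $645,543.34):
Base rate for 9764.07 is $1.65/unit.
Duty = 3,326 × $1.65 = $5,487.90.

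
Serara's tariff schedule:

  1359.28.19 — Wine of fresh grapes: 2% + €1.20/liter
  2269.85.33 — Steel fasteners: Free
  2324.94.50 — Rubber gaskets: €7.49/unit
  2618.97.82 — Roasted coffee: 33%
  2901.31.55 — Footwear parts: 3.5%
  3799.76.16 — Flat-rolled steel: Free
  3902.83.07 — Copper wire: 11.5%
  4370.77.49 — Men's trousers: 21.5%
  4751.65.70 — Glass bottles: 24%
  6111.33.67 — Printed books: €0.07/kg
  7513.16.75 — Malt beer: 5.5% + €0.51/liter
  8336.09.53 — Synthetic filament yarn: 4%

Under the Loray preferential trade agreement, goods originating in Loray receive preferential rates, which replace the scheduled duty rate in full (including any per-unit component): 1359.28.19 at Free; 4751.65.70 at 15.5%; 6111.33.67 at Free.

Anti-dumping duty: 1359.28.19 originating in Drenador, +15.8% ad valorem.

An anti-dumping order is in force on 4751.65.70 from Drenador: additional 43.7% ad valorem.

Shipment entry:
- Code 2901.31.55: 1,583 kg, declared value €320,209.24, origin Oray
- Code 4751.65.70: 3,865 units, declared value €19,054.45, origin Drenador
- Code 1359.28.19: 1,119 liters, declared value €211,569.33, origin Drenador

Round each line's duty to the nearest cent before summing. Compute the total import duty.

Line 1 (2901.31.55, Oray, 1,583 kg, €320,209.24):
Base rate for 2901.31.55 is 3.5%.
Duty = €320,209.24 × 3.5% = €11,207.32.
Line 2 (4751.65.70, Drenador, 3,865 units, €19,054.45):
Base rate for 4751.65.70 is 24%.
4751.65.70 has an FTA preferential rate, but origin Drenador is not Loray; base rate stands.
Additional duty on 4751.65.70 from Drenador: +43.7%. Applied ad valorem rate: 24% + 43.7% = 67.7%.
Duty = €19,054.45 × 67.7% = €12,899.86.
Line 3 (1359.28.19, Drenador, 1,119 liters, €211,569.33):
Base rate for 1359.28.19 is 2% + €1.20/liter.
1359.28.19 has an FTA preferential rate, but origin Drenador is not Loray; base rate stands.
Additional duty on 1359.28.19 from Drenador: +15.8%. Applied ad valorem rate: 2% + 15.8% = 17.8%.
Duty = €211,569.33 × 17.8% + 1,119 × €1.20 = €39,002.14.
Total = €11,207.32 + €12,899.86 + €39,002.14 = €63,109.32.

€63,109.32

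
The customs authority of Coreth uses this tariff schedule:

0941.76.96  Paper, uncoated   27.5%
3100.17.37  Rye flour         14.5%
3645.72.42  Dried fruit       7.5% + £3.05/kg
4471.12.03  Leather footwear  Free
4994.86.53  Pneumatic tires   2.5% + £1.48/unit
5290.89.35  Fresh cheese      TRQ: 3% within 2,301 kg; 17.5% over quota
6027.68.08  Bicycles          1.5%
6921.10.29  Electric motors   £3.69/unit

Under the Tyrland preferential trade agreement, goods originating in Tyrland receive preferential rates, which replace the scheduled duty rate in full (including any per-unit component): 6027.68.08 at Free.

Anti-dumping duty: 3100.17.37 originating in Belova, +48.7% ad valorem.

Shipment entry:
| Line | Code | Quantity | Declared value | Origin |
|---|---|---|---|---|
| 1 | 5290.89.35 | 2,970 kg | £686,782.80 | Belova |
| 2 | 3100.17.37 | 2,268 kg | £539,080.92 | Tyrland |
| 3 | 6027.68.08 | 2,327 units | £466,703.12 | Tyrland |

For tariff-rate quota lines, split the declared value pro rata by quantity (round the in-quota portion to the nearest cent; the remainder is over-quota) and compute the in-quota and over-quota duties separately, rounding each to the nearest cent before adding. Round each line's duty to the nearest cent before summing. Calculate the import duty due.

£121,201.65

Line 1 (5290.89.35, Belova, 2,970 kg, £686,782.80):
Code 5290.89.35 is under a tariff-rate quota (threshold 2,301 kg). In-quota: 2,301 kg at 3%; over-quota: 669 kg at 17.5%.
Pro-rata value split: in-quota = £686,782.80 × 2,301/2,970 = £532,083.24; over-quota = £686,782.80 − £532,083.24 = £154,699.56.
In-quota duty = £532,083.24 × 3% = £15,962.50. Over-quota duty = £154,699.56 × 17.5% = £27,072.42.
Line duty = £15,962.50 + £27,072.42 = £43,034.92.
Line 2 (3100.17.37, Tyrland, 2,268 kg, £539,080.92):
Base rate for 3100.17.37 is 14.5%.
Origin Tyrland is the FTA partner but 3100.17.37 is not on the preference list; base rate stands.
The additional-duty order on 3100.17.37 targets Belova, not Tyrland; it does not apply.
Duty = £539,080.92 × 14.5% = £78,166.73.
Line 3 (6027.68.08, Tyrland, 2,327 units, £466,703.12):
Base rate for 6027.68.08 is 1.5%.
Origin Tyrland qualifies under the Coreth–Tyrland agreement and 6027.68.08 is covered: preferential rate Free applies instead.
Duty = £466,703.12 × 0% = £0.00.
Total = £43,034.92 + £78,166.73 + £0.00 = £121,201.65.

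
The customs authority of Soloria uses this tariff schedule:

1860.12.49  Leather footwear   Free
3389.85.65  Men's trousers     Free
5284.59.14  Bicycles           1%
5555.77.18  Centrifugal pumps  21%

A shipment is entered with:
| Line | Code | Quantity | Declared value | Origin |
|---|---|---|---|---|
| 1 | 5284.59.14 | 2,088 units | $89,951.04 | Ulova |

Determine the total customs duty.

Line 1 (5284.59.14, Ulova, 2,088 units, $89,951.04):
Base rate for 5284.59.14 is 1%.
Duty = $89,951.04 × 1% = $899.51.

$899.51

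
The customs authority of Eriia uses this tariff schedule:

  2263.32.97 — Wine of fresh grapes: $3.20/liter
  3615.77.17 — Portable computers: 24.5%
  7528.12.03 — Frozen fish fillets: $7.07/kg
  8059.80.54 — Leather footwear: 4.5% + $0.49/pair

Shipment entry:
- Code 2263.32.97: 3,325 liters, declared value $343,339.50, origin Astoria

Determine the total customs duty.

Line 1 (2263.32.97, Astoria, 3,325 liters, $343,339.50):
Base rate for 2263.32.97 is $3.20/liter.
Duty = 3,325 × $3.20 = $10,640.00.

$10,640.00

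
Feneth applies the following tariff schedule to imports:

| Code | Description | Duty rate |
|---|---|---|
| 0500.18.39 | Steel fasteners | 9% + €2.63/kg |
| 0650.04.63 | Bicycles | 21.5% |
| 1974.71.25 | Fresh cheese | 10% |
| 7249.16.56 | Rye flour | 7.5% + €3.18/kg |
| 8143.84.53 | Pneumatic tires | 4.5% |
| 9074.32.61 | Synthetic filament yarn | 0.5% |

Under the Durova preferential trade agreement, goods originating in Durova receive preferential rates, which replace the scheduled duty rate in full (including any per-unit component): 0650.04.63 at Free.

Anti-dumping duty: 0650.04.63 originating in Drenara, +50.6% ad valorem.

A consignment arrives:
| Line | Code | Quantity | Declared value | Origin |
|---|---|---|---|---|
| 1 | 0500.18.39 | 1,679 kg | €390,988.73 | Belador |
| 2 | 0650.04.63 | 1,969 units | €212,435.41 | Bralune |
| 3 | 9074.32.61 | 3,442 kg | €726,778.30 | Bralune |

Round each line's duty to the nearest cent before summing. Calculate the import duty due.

€88,912.26

Line 1 (0500.18.39, Belador, 1,679 kg, €390,988.73):
Base rate for 0500.18.39 is 9% + €2.63/kg.
Duty = €390,988.73 × 9% + 1,679 × €2.63 = €39,604.76.
Line 2 (0650.04.63, Bralune, 1,969 units, €212,435.41):
Base rate for 0650.04.63 is 21.5%.
0650.04.63 has an FTA preferential rate, but origin Bralune is not Durova; base rate stands.
The additional-duty order on 0650.04.63 targets Drenara, not Bralune; it does not apply.
Duty = €212,435.41 × 21.5% = €45,673.61.
Line 3 (9074.32.61, Bralune, 3,442 kg, €726,778.30):
Base rate for 9074.32.61 is 0.5%.
Duty = €726,778.30 × 0.5% = €3,633.89.
Total = €39,604.76 + €45,673.61 + €3,633.89 = €88,912.26.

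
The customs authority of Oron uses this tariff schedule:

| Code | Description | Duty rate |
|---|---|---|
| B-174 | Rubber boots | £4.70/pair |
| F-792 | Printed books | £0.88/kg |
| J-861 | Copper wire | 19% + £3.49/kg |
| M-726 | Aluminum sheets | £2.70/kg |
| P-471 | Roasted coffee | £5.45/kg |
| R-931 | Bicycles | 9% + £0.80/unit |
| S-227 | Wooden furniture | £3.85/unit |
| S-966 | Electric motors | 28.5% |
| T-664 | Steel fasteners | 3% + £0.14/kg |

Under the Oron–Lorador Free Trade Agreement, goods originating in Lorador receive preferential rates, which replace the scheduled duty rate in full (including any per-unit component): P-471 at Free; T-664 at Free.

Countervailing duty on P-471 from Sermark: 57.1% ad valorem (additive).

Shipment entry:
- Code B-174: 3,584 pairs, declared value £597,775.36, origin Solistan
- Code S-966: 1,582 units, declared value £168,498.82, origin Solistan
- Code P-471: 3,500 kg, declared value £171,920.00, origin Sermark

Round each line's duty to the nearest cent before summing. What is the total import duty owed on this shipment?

Line 1 (B-174, Solistan, 3,584 pairs, £597,775.36):
Base rate for B-174 is £4.70/pair.
Duty = 3,584 × £4.70 = £16,844.80.
Line 2 (S-966, Solistan, 1,582 units, £168,498.82):
Base rate for S-966 is 28.5%.
Duty = £168,498.82 × 28.5% = £48,022.16.
Line 3 (P-471, Sermark, 3,500 kg, £171,920.00):
Base rate for P-471 is £5.45/kg.
P-471 has an FTA preferential rate, but origin Sermark is not Lorador; base rate stands.
Additional duty on P-471 from Sermark: +57.1% ad valorem. Applied ad valorem rate = 57.1%.
Duty = £171,920.00 × 57.1% + 3,500 × £5.45 = £117,241.32.
Total = £16,844.80 + £48,022.16 + £117,241.32 = £182,108.28.

£182,108.28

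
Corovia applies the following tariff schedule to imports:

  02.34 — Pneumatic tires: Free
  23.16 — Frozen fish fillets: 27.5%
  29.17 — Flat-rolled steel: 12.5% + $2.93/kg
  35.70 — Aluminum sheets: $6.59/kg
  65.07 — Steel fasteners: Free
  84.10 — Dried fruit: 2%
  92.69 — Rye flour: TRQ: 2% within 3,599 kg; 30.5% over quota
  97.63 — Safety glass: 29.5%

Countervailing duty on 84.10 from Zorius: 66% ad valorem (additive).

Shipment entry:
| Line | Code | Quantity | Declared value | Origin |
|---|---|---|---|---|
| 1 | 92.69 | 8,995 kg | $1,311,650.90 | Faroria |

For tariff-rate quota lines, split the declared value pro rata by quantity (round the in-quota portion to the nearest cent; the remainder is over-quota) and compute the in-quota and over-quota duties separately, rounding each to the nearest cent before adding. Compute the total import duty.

$250,483.76

Line 1 (92.69, Faroria, 8,995 kg, $1,311,650.90):
Code 92.69 is under a tariff-rate quota (threshold 3,599 kg). In-quota: 3,599 kg at 2%; over-quota: 5,396 kg at 30.5%.
Pro-rata value split: in-quota = $1,311,650.90 × 3,599/8,995 = $524,806.18; over-quota = $1,311,650.90 − $524,806.18 = $786,844.72.
In-quota duty = $524,806.18 × 2% = $10,496.12. Over-quota duty = $786,844.72 × 30.5% = $239,987.64.
Line duty = $10,496.12 + $239,987.64 = $250,483.76.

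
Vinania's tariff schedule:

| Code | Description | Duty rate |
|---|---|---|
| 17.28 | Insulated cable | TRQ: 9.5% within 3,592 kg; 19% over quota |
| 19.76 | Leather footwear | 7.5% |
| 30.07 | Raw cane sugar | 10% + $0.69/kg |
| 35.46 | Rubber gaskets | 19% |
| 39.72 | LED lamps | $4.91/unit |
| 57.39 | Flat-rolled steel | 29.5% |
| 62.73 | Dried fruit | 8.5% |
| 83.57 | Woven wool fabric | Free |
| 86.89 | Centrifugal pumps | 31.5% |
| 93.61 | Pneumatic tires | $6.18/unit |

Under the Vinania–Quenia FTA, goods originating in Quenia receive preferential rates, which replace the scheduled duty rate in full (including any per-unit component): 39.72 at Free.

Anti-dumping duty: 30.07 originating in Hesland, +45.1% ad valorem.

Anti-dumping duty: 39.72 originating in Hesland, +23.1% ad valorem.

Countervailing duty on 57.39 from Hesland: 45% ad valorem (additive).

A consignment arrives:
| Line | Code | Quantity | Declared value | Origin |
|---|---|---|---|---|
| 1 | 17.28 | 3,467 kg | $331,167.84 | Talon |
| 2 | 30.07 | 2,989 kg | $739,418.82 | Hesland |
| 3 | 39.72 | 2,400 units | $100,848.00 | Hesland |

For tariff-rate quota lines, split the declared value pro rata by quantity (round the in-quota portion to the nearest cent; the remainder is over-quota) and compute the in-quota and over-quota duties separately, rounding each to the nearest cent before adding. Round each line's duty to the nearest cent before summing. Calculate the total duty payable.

$476,023.01

Line 1 (17.28, Talon, 3,467 kg, $331,167.84):
Code 17.28 is under a tariff-rate quota (threshold 3,592 kg). Quantity 3,467 kg is within the quota, so the in-quota rate 9.5% applies to the full value.
Duty = $331,167.84 × 9.5% = $31,460.94.
Line 2 (30.07, Hesland, 2,989 kg, $739,418.82):
Base rate for 30.07 is 10% + $0.69/kg.
Additional duty on 30.07 from Hesland: +45.1%. Applied ad valorem rate: 10% + 45.1% = 55.1%.
Duty = $739,418.82 × 55.1% + 2,989 × $0.69 = $409,482.18.
Line 3 (39.72, Hesland, 2,400 units, $100,848.00):
Base rate for 39.72 is $4.91/unit.
39.72 has an FTA preferential rate, but origin Hesland is not Quenia; base rate stands.
Additional duty on 39.72 from Hesland: +23.1% ad valorem. Applied ad valorem rate = 23.1%.
Duty = $100,848.00 × 23.1% + 2,400 × $4.91 = $35,079.89.
Total = $31,460.94 + $409,482.18 + $35,079.89 = $476,023.01.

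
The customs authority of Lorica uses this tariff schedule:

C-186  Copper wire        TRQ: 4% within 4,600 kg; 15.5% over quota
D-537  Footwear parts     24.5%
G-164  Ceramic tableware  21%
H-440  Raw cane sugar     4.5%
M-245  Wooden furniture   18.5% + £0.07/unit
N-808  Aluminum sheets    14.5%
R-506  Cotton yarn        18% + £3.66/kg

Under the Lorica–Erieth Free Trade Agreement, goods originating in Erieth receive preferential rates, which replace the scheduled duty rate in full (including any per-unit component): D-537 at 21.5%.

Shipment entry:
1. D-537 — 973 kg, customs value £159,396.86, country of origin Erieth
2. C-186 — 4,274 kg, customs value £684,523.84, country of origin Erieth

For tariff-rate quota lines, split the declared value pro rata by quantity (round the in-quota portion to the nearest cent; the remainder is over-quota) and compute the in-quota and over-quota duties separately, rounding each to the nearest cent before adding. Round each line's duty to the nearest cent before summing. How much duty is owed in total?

Line 1 (D-537, Erieth, 973 kg, £159,396.86):
Base rate for D-537 is 24.5%.
Origin Erieth qualifies under the Lorica–Erieth agreement and D-537 is covered: preferential rate 21.5% applies instead.
Duty = £159,396.86 × 21.5% = £34,270.32.
Line 2 (C-186, Erieth, 4,274 kg, £684,523.84):
Code C-186 is under a tariff-rate quota (threshold 4,600 kg). Quantity 4,274 kg is within the quota, so the in-quota rate 4% applies to the full value.
Duty = £684,523.84 × 4% = £27,380.95.
Total = £34,270.32 + £27,380.95 = £61,651.27.

£61,651.27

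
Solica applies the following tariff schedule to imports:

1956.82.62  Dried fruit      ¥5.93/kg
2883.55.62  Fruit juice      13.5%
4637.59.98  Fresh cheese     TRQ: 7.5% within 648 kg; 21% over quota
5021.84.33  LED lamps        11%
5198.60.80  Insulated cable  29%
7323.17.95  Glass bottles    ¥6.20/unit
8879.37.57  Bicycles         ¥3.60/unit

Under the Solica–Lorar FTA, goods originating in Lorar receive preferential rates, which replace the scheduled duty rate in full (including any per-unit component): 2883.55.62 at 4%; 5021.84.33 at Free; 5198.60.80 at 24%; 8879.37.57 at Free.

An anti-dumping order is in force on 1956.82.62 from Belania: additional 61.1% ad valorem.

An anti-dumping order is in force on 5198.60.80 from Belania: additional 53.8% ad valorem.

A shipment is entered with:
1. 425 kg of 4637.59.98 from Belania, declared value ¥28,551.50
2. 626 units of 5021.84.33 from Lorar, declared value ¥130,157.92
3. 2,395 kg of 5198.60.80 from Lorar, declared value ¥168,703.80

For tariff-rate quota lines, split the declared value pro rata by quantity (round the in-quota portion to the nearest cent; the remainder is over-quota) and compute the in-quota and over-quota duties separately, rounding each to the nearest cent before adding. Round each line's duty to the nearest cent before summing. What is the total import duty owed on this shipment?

¥42,630.27

Line 1 (4637.59.98, Belania, 425 kg, ¥28,551.50):
Code 4637.59.98 is under a tariff-rate quota (threshold 648 kg). Quantity 425 kg is within the quota, so the in-quota rate 7.5% applies to the full value.
Duty = ¥28,551.50 × 7.5% = ¥2,141.36.
Line 2 (5021.84.33, Lorar, 626 units, ¥130,157.92):
Base rate for 5021.84.33 is 11%.
Origin Lorar qualifies under the Solica–Lorar agreement and 5021.84.33 is covered: preferential rate Free applies instead.
Duty = ¥130,157.92 × 0% = ¥0.00.
Line 3 (5198.60.80, Lorar, 2,395 kg, ¥168,703.80):
Base rate for 5198.60.80 is 29%.
Origin Lorar qualifies under the Solica–Lorar agreement and 5198.60.80 is covered: preferential rate 24% applies instead.
The additional-duty order on 5198.60.80 targets Belania, not Lorar; it does not apply.
Duty = ¥168,703.80 × 24% = ¥40,488.91.
Total = ¥2,141.36 + ¥0.00 + ¥40,488.91 = ¥42,630.27.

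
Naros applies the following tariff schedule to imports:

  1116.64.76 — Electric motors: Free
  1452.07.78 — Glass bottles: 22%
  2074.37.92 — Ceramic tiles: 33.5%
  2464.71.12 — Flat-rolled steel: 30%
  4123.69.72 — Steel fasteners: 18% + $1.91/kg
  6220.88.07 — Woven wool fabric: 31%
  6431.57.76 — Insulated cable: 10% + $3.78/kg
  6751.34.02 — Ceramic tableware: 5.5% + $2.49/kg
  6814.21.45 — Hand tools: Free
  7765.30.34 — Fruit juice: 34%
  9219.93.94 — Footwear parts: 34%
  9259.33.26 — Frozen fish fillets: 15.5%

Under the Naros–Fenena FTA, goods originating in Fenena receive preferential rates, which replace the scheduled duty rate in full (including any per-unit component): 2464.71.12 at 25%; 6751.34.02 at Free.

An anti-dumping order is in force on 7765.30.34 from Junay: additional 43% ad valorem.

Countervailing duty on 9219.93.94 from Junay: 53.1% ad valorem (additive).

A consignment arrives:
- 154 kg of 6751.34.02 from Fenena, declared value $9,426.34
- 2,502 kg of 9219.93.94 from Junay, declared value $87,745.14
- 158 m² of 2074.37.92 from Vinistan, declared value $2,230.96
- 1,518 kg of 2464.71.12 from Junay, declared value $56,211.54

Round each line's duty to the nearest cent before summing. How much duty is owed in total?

Line 1 (6751.34.02, Fenena, 154 kg, $9,426.34):
Base rate for 6751.34.02 is 5.5% + $2.49/kg.
Origin Fenena qualifies under the Naros–Fenena agreement and 6751.34.02 is covered: preferential rate Free applies instead.
Duty = $9,426.34 × 0% = $0.00.
Line 2 (9219.93.94, Junay, 2,502 kg, $87,745.14):
Base rate for 9219.93.94 is 34%.
Additional duty on 9219.93.94 from Junay: +53.1%. Applied ad valorem rate: 34% + 53.1% = 87.1%.
Duty = $87,745.14 × 87.1% = $76,426.02.
Line 3 (2074.37.92, Vinistan, 158 m², $2,230.96):
Base rate for 2074.37.92 is 33.5%.
Duty = $2,230.96 × 33.5% = $747.37.
Line 4 (2464.71.12, Junay, 1,518 kg, $56,211.54):
Base rate for 2464.71.12 is 30%.
2464.71.12 has an FTA preferential rate, but origin Junay is not Fenena; base rate stands.
Duty = $56,211.54 × 30% = $16,863.46.
Total = $0.00 + $76,426.02 + $747.37 + $16,863.46 = $94,036.85.

$94,036.85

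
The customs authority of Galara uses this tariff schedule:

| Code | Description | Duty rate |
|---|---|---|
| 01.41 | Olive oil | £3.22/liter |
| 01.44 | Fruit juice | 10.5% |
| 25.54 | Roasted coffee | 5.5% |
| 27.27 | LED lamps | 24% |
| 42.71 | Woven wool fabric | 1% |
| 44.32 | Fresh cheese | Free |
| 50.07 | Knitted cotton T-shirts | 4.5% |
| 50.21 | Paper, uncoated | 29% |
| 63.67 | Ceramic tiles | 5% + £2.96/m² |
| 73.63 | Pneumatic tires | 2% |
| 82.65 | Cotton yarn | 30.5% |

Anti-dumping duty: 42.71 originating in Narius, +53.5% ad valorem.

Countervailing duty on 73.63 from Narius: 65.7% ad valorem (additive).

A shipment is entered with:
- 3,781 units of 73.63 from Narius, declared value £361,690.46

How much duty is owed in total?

£244,864.44

Line 1 (73.63, Narius, 3,781 units, £361,690.46):
Base rate for 73.63 is 2%.
Additional duty on 73.63 from Narius: +65.7%. Applied ad valorem rate: 2% + 65.7% = 67.7%.
Duty = £361,690.46 × 67.7% = £244,864.44.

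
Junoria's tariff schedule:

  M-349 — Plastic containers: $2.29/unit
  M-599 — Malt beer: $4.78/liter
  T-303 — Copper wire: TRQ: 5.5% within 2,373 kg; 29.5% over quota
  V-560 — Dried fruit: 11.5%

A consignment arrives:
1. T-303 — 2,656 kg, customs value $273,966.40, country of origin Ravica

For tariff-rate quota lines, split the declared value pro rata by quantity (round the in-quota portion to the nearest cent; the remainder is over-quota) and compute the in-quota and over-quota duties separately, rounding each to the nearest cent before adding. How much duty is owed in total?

$22,074.10

Line 1 (T-303, Ravica, 2,656 kg, $273,966.40):
Code T-303 is under a tariff-rate quota (threshold 2,373 kg). In-quota: 2,373 kg at 5.5%; over-quota: 283 kg at 29.5%.
Pro-rata value split: in-quota = $273,966.40 × 2,373/2,656 = $244,774.95; over-quota = $273,966.40 − $244,774.95 = $29,191.45.
In-quota duty = $244,774.95 × 5.5% = $13,462.62. Over-quota duty = $29,191.45 × 29.5% = $8,611.48.
Line duty = $13,462.62 + $8,611.48 = $22,074.10.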